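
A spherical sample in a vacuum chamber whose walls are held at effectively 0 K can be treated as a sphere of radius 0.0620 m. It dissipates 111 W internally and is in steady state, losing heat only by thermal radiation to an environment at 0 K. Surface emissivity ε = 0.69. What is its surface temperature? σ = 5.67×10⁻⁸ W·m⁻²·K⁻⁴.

T ≈ 492 K

Steady state: internal power = radiated power, P = εσA T⁴.
Radiating area A = 4πr² = 0.04831 m².
T⁴ = P/(εσA) = 111/(0.69·5.67×10⁻⁸·0.04831) = 5.874×10¹⁰ K⁴.
T = (5.874×10¹⁰)^(1/4).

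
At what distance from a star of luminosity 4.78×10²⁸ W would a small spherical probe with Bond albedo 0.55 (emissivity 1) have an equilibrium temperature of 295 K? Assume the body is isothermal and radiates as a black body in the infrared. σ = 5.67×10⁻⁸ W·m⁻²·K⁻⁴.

For an isothermal black-emitting sphere, (1−a)S·πr² = σ·4πr²·T⁴ ⇒ S = 4σT⁴/(1−a).
S = 4·5.67×10⁻⁸·(295)⁴/0.450 = 3817 W/m².
Flux falls as S = L/(4πd²), so d = √(L/(4πS)) = √(4.78×10²⁸/(4π·3817)).

d ≈ 9.98×10¹¹ m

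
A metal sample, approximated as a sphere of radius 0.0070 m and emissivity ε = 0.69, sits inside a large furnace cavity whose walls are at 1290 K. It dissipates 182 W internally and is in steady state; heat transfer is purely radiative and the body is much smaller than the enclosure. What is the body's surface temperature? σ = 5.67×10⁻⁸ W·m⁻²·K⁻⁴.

For a small grey body in a large enclosure, net radiated power = εσA(T⁴ − T_w⁴).
Steady state: P = εσA(T⁴ − T_w⁴) with A = 4πr² = 6.158×10⁻⁴ m².
T⁴ = P/(εσA) + T_w⁴ = 182/(0.69·5.67×10⁻⁸·6.158×10⁻⁴) + (1290)⁴
    = 7.555×10¹² + 2.769×10¹² = 1.032×10¹³ K⁴.

T ≈ 1790 K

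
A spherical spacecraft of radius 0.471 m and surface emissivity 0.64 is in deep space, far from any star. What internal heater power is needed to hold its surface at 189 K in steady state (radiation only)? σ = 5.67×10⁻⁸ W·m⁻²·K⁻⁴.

P = εσ·4πr²·T⁴.
4πr² = 2.788 m²; T⁴ = 1.276×10⁹ K⁴.
P = 0.64·5.67×10⁻⁸·2.788·1.276×10⁹.

P ≈ 129 W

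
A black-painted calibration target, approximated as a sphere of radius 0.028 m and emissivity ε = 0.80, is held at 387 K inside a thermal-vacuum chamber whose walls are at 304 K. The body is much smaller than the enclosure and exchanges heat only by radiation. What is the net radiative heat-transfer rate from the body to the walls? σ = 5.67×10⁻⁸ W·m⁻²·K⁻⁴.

For a small grey body in a large enclosure: P_net = εσA(T_body⁴ − T_wall⁴).
A = 4πr² = 0.009852 m²; T_body⁴ − T_wall⁴ = 2.243×10¹⁰ − 8.541×10⁹ = 1.389×10¹⁰ K⁴.
|P_net| = 0.80·5.67×10⁻⁸·0.009852·1.389×10¹⁰.

P_net ≈ 6.21 W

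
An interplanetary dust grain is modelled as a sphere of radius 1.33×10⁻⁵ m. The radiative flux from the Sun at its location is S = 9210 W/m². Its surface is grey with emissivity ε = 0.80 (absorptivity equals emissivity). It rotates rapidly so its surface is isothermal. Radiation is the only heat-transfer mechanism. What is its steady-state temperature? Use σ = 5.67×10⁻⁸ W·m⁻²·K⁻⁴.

T ≈ 449 K

At equilibrium, absorbed power = emitted power.
Absorbing cross-section = πr² = 5.557×10⁻¹⁰ m²; emitting surface = 4πr² = 2.223×10⁻⁹ m² (ratio 4).
εS·A_cross = εσ·A_surf·T⁴  ⇒  T⁴ = S/(4σ)   (ε cancels).
T⁴ = 9210/(4·5.67×10⁻⁸) = 4.061×10¹⁰ K⁴.
T = (4.061×10¹⁰)^(1/4).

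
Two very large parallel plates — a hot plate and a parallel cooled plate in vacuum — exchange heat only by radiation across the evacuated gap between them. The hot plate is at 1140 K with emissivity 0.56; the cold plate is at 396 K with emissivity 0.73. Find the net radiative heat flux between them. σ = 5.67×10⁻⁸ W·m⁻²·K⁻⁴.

For two infinite grey parallel plates, q = σ(T₁⁴ − T₂⁴)/(1/ε₁ + 1/ε₂ − 1).
T₁⁴ − T₂⁴ = 1.689×10¹² − 2.459×10¹⁰ = 1.664×10¹² K⁴.
1/ε₁ + 1/ε₂ − 1 = 1.786 + 1.370 − 1 = 2.156.
q = 5.67×10⁻⁸ × 1.664×10¹² / 2.156.

q ≈ 43800 W/m²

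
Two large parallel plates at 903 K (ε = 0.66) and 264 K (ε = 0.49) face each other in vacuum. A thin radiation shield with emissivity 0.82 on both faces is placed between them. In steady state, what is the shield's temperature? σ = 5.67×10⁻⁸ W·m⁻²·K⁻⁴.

In steady state the net flux on the hot side equals that on the cold side.
σ(T₁⁴−T_s⁴)/D₁ = σ(T_s⁴−T₂⁴)/D₂, with D₁ = 1/ε₁+1/ε_s−1 = 1.735, D₂ = 1/ε_s+1/ε₂−1 = 2.260.
Solve for T_s⁴: T_s⁴ = (D₂·T₁⁴ + D₁·T₂⁴)/(D₁+D₂) = 3.783×10¹¹ K⁴.

T_s ≈ 784 K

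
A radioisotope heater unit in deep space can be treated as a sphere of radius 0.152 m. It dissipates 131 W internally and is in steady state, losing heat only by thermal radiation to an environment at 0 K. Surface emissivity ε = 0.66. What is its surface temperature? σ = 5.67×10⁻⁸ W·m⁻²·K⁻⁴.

Steady state: internal power = radiated power, P = εσA T⁴.
Radiating area A = 4πr² = 0.2903 m².
T⁴ = P/(εσA) = 131/(0.66·5.67×10⁻⁸·0.2903) = 1.206×10¹⁰ K⁴.
T = (1.206×10¹⁰)^(1/4).

T ≈ 331 K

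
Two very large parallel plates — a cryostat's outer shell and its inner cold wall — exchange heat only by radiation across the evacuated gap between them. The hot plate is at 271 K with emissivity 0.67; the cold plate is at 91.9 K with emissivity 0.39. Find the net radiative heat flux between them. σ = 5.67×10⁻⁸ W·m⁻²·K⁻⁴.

q ≈ 98.7 W/m²

For two infinite grey parallel plates, q = σ(T₁⁴ − T₂⁴)/(1/ε₁ + 1/ε₂ − 1).
T₁⁴ − T₂⁴ = 5.394×10⁹ − 7.133×10⁷ = 5.322×10⁹ K⁴.
1/ε₁ + 1/ε₂ − 1 = 1.493 + 2.564 − 1 = 3.057.
q = 5.67×10⁻⁸ × 5.322×10⁹ / 3.057.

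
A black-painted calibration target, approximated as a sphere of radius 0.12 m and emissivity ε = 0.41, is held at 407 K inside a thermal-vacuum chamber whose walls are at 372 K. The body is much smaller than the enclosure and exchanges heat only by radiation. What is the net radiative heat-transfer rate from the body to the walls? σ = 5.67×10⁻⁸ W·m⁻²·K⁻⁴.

P_net ≈ 34.9 W

For a small grey body in a large enclosure: P_net = εσA(T_body⁴ − T_wall⁴).
A = 4πr² = 0.1810 m²; T_body⁴ − T_wall⁴ = 2.744×10¹⁰ − 1.915×10¹⁰ = 8.289×10⁹ K⁴.
|P_net| = 0.41·5.67×10⁻⁸·0.1810·8.289×10⁹.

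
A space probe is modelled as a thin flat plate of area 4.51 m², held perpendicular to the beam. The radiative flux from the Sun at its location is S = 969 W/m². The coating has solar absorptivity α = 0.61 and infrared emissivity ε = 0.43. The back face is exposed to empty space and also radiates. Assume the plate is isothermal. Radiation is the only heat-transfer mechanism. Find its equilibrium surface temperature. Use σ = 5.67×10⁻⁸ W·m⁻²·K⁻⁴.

T ≈ 332 K

At equilibrium, absorbed power = emitted power.
Absorbing cross-section = A = 4.510 m²; emitting surface = 2A = 9.020 m² (ratio 2).
αS·A_cross = εσ·A_surf·T⁴  ⇒  T⁴ = αS/(ε·2σ).
T⁴ = 0.610·969/(0.43·2·5.67×10⁻⁸) = 1.212×10¹⁰ K⁴.
T = (1.212×10¹⁰)^(1/4).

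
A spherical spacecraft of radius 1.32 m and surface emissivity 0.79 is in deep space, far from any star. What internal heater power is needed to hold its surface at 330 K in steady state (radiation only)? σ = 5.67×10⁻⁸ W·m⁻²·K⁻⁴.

P = εσ·4πr²·T⁴.
4πr² = 21.90 m²; T⁴ = 1.186×10¹⁰ K⁴.
P = 0.79·5.67×10⁻⁸·21.90·1.186×10¹⁰.

P ≈ 11600 W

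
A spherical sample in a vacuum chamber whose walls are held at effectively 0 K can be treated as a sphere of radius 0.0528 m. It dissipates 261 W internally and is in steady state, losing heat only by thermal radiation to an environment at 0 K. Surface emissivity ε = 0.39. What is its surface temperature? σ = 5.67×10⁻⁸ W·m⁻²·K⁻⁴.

T ≈ 762 K

Steady state: internal power = radiated power, P = εσA T⁴.
Radiating area A = 4πr² = 0.03503 m².
T⁴ = P/(εσA) = 261/(0.39·5.67×10⁻⁸·0.03503) = 3.369×10¹¹ K⁴.
T = (3.369×10¹¹)^(1/4).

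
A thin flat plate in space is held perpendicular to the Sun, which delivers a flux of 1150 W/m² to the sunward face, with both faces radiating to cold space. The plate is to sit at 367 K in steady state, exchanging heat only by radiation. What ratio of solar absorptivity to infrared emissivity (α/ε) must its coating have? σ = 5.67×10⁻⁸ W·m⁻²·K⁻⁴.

α/ε ≈ 1.79

Balance: αS·A = εσ·2A·T⁴ ⇒ α/ε = 2σT⁴/S.
α/ε = 2·5.67×10⁻⁸·(367)⁴/1150 = 2·5.67×10⁻⁸·1.814×10¹⁰/1150.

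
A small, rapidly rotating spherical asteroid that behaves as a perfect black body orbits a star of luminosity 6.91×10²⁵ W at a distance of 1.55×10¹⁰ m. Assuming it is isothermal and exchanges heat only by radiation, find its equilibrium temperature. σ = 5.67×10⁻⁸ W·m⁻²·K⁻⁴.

T ≈ 564 K

First find the stellar flux at distance d: S = L/(4πd²) = 6.91×10²⁵/(4π·(1.55×10¹⁰)²) = 22890 W/m².
For an isothermal sphere, absorbed (1−a)S·πr² = emitted σ·4πr²·T⁴, so T⁴ = (1−a)S/(4σ).
T⁴ = 1.00·22890/(4·5.67×10⁻⁸) = 1.009×10¹¹ K⁴.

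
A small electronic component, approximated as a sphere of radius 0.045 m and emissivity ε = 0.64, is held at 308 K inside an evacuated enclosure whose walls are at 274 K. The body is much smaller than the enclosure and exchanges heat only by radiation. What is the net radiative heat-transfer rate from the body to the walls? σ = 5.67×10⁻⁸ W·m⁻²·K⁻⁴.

For a small grey body in a large enclosure: P_net = εσA(T_body⁴ − T_wall⁴).
A = 4πr² = 0.02545 m²; T_body⁴ − T_wall⁴ = 8.999×10⁹ − 5.636×10⁹ = 3.363×10⁹ K⁴.
|P_net| = 0.64·5.67×10⁻⁸·0.02545·3.363×10⁹.

P_net ≈ 3.11 W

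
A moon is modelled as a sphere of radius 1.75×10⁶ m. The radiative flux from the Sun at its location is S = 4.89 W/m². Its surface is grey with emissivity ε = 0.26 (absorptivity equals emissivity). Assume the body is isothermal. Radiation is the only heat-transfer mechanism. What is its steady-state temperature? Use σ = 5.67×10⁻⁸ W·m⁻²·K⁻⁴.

T ≈ 68.1 K

At equilibrium, absorbed power = emitted power.
Absorbing cross-section = πr² = 9.621×10¹² m²; emitting surface = 4πr² = 3.848×10¹³ m² (ratio 4).
εS·A_cross = εσ·A_surf·T⁴  ⇒  T⁴ = S/(4σ)   (ε cancels).
T⁴ = 4.89/(4·5.67×10⁻⁸) = 2.156×10⁷ K⁴.
T = (2.156×10⁷)^(1/4).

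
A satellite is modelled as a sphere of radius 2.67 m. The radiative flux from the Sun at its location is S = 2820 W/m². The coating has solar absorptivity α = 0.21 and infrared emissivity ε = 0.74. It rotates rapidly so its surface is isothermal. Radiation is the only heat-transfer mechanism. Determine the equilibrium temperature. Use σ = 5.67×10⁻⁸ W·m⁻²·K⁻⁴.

T ≈ 244 K

At equilibrium, absorbed power = emitted power.
Absorbing cross-section = πr² = 22.40 m²; emitting surface = 4πr² = 89.58 m² (ratio 4).
αS·A_cross = εσ·A_surf·T⁴  ⇒  T⁴ = αS/(ε·4σ).
T⁴ = 0.210·2820/(0.74·4·5.67×10⁻⁸) = 3.529×10⁹ K⁴.
T = (3.529×10⁹)^(1/4).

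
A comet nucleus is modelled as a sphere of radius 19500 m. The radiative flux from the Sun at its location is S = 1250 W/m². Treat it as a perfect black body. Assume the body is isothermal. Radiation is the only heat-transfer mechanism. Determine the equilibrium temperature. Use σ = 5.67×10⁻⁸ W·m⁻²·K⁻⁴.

T ≈ 272 K

At equilibrium, absorbed power = emitted power.
Absorbing cross-section = πr² = 1.195×10⁹ m²; emitting surface = 4πr² = 4.778×10⁹ m² (ratio 4).
S·A_cross = εσ·A_surf·T⁴  ⇒  T⁴ = S/(4σ).
T⁴ = 1.00·1250/(4·5.67×10⁻⁸) = 5.511×10⁹ K⁴.
T = (5.511×10⁹)^(1/4).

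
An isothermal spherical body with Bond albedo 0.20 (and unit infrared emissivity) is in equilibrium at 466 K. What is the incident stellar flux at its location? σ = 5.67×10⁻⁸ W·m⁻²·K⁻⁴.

(1−a)S·πr² = σ·4πr²·T⁴ ⇒ S = 4σT⁴/(1−a).
S = 4·5.67×10⁻⁸·4.716×10¹⁰/0.800.

S ≈ 13400 W/m²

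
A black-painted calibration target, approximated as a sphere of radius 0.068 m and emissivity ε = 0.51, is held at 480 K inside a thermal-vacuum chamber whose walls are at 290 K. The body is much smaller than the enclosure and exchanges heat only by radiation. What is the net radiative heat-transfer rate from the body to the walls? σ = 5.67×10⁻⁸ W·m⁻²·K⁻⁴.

For a small grey body in a large enclosure: P_net = εσA(T_body⁴ − T_wall⁴).
A = 4πr² = 0.05811 m²; T_body⁴ − T_wall⁴ = 5.308×10¹⁰ − 7.073×10⁹ = 4.601×10¹⁰ K⁴.
|P_net| = 0.51·5.67×10⁻⁸·0.05811·4.601×10¹⁰.

P_net ≈ 77.3 W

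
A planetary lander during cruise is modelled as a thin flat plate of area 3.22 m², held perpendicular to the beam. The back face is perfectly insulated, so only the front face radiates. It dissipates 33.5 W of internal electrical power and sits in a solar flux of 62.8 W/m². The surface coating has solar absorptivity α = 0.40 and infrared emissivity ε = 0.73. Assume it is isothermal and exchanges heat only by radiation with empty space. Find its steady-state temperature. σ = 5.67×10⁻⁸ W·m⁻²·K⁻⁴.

At steady state, absorbed solar power + internal power = radiated power.
Absorbed: α·S·A_cross = 0.40·62.8·3.220 = 80.89 W (cross-section A).
Total input = 80.89 + 33.5 = 114.4 W.
Radiated: εσ·A_surf·T⁴ with A_surf = A = 3.220 m².
T⁴ = 114.4/(0.73·5.67×10⁻⁸·3.220) = 8.582×10⁸ K⁴.

T ≈ 171 K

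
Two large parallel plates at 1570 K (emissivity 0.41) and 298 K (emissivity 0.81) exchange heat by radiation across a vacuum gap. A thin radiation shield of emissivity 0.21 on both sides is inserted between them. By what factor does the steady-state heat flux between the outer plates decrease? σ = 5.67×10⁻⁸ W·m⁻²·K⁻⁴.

factor ≈ 4.19

Without shield: q₀ = σΔ(T⁴)/(1/ε₁+1/ε₂−1) with denominator 2.674.
With shield the two gaps are in series; the resistances add: (1/ε₁+1/ε_s−1)+(1/ε_s+1/ε₂−1) = 6.201+4.996 = 11.20.
Heat-flux ratio q₀/q = 11.20/2.674.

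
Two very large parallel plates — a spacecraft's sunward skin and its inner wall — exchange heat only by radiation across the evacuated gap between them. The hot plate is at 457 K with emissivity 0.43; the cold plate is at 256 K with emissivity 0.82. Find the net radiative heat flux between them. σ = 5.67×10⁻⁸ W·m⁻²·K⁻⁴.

For two infinite grey parallel plates, q = σ(T₁⁴ − T₂⁴)/(1/ε₁ + 1/ε₂ − 1).
T₁⁴ − T₂⁴ = 4.362×10¹⁰ − 4.295×10⁹ = 3.932×10¹⁰ K⁴.
1/ε₁ + 1/ε₂ − 1 = 2.326 + 1.220 − 1 = 2.545.
q = 5.67×10⁻⁸ × 3.932×10¹⁰ / 2.545.

q ≈ 876 W/m²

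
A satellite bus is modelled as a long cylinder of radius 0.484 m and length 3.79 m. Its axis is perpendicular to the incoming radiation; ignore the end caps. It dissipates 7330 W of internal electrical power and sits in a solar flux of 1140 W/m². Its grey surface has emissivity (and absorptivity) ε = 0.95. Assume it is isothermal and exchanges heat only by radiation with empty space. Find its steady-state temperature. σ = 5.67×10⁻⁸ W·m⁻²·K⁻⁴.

T ≈ 367 K

At steady state, absorbed solar power + internal power = radiated power.
Absorbed: α·S·A_cross = 0.95·1140·3.669 = 3973 W (cross-section 2rL).
Total input = 3973 + 7330 = 11300 W.
Radiated: εσ·A_surf·T⁴ with A_surf = 2πrL = 11.53 m².
T⁴ = 11300/(0.95·5.67×10⁻⁸·11.53) = 1.821×10¹⁰ K⁴.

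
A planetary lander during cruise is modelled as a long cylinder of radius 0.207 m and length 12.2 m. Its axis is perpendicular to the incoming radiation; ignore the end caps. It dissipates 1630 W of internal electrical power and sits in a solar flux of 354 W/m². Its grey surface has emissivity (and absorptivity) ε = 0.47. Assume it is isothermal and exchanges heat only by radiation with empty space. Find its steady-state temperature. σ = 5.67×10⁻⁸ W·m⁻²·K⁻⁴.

At steady state, absorbed solar power + internal power = radiated power.
Absorbed: α·S·A_cross = 0.47·354·5.051 = 840.4 W (cross-section 2rL).
Total input = 840.4 + 1630 = 2470 W.
Radiated: εσ·A_surf·T⁴ with A_surf = 2πrL = 15.87 m².
T⁴ = 2470/(0.47·5.67×10⁻⁸·15.87) = 5.842×10⁹ K⁴.

T ≈ 276 K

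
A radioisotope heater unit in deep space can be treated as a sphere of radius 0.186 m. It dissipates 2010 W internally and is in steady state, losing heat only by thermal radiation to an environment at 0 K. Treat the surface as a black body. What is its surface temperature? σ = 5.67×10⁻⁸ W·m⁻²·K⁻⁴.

T ≈ 534 K

Steady state: internal power = radiated power, P = εσA T⁴.
Radiating area A = 4πr² = 0.4347 m².
T⁴ = P/(εσA) = 2010/(1.0·5.67×10⁻⁸·0.4347) = 8.154×10¹⁰ K⁴.
T = (8.154×10¹⁰)^(1/4).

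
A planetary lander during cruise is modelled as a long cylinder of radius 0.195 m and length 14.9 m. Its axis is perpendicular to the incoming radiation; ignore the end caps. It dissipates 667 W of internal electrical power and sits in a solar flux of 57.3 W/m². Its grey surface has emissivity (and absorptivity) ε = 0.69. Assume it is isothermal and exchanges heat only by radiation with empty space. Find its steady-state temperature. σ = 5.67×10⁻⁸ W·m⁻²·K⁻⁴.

At steady state, absorbed solar power + internal power = radiated power.
Absorbed: α·S·A_cross = 0.69·57.3·5.811 = 229.7 W (cross-section 2rL).
Total input = 229.7 + 667 = 896.7 W.
Radiated: εσ·A_surf·T⁴ with A_surf = 2πrL = 18.26 m².
T⁴ = 896.7/(0.69·5.67×10⁻⁸·18.26) = 1.256×10⁹ K⁴.

T ≈ 188 K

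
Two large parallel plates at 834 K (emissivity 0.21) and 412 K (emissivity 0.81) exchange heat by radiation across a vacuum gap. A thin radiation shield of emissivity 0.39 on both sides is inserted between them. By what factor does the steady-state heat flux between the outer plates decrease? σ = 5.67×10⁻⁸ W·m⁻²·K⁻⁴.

Without shield: q₀ = σΔ(T⁴)/(1/ε₁+1/ε₂−1) with denominator 4.996.
With shield the two gaps are in series; the resistances add: (1/ε₁+1/ε_s−1)+(1/ε_s+1/ε₂−1) = 6.326+2.799 = 9.125.
Heat-flux ratio q₀/q = 9.125/4.996.

factor ≈ 1.83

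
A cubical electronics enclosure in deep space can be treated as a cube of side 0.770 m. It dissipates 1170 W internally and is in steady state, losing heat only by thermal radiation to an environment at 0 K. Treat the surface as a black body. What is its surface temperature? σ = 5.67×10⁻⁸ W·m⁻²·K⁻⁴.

T ≈ 276 K

Steady state: internal power = radiated power, P = εσA T⁴.
Radiating area A = 6L² = 3.557 m².
T⁴ = P/(εσA) = 1170/(1.0·5.67×10⁻⁸·3.557) = 5.801×10⁹ K⁴.
T = (5.801×10⁹)^(1/4).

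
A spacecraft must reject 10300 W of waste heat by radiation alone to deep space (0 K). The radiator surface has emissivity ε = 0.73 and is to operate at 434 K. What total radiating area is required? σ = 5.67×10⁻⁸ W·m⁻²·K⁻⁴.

A ≈ 7.01 m²

P = εσA T⁴ ⇒ A = P/(εσT⁴).
T⁴ = 3.548×10¹⁰ K⁴.
A = 10300/(0.73 × 5.67×10⁻⁸ × 3.548×10¹⁰).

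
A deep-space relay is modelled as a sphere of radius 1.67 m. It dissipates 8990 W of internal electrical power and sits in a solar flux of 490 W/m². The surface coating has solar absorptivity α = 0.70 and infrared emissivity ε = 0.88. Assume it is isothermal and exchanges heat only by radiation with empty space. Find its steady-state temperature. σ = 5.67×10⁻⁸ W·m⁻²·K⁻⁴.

T ≈ 288 K

At steady state, absorbed solar power + internal power = radiated power.
Absorbed: α·S·A_cross = 0.70·490·8.762 = 3005 W (cross-section πr²).
Total input = 3005 + 8990 = 12000 W.
Radiated: εσ·A_surf·T⁴ with A_surf = 4πr² = 35.05 m².
T⁴ = 12000/(0.88·5.67×10⁻⁸·35.05) = 6.860×10⁹ K⁴.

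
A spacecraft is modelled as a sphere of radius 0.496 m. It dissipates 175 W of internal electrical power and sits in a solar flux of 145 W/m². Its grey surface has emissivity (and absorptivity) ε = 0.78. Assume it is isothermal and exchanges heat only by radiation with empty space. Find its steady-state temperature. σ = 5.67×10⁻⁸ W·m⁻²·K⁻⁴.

T ≈ 209 K

At steady state, absorbed solar power + internal power = radiated power.
Absorbed: α·S·A_cross = 0.78·145·0.7729 = 87.41 W (cross-section πr²).
Total input = 87.41 + 175 = 262.4 W.
Radiated: εσ·A_surf·T⁴ with A_surf = 4πr² = 3.092 m².
T⁴ = 262.4/(0.78·5.67×10⁻⁸·3.092) = 1.919×10⁹ K⁴.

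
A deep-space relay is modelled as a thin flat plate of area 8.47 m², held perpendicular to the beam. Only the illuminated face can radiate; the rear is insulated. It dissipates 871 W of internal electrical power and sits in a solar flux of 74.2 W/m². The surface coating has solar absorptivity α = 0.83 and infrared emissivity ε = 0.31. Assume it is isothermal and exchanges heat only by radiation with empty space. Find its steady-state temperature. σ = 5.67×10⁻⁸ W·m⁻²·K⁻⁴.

At steady state, absorbed solar power + internal power = radiated power.
Absorbed: α·S·A_cross = 0.83·74.2·8.470 = 521.6 W (cross-section A).
Total input = 521.6 + 871 = 1393 W.
Radiated: εσ·A_surf·T⁴ with A_surf = A = 8.470 m².
T⁴ = 1393/(0.31·5.67×10⁻⁸·8.470) = 9.354×10⁹ K⁴.

T ≈ 311 K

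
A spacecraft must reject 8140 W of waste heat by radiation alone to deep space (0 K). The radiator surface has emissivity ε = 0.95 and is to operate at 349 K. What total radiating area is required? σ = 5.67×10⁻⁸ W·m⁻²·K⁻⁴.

A ≈ 10.2 m²

P = εσA T⁴ ⇒ A = P/(εσT⁴).
T⁴ = 1.484×10¹⁰ K⁴.
A = 8140/(0.95 × 5.67×10⁻⁸ × 1.484×10¹⁰).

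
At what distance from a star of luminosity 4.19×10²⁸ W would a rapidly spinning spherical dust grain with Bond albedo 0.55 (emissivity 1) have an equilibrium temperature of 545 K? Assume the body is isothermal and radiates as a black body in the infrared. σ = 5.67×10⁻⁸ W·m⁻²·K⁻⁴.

d ≈ 2.74×10¹¹ m

For an isothermal black-emitting sphere, (1−a)S·πr² = σ·4πr²·T⁴ ⇒ S = 4σT⁴/(1−a).
S = 4·5.67×10⁻⁸·(545)⁴/0.450 = 44460 W/m².
Flux falls as S = L/(4πd²), so d = √(L/(4πS)) = √(4.19×10²⁸/(4π·44460)).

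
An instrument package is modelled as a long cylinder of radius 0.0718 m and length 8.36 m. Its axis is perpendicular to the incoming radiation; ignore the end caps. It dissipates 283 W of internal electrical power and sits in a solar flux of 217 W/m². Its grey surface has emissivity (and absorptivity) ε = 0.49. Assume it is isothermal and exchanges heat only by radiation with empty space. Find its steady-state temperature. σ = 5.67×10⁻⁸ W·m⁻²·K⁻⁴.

T ≈ 250 K

At steady state, absorbed solar power + internal power = radiated power.
Absorbed: α·S·A_cross = 0.49·217·1.200 = 127.6 W (cross-section 2rL).
Total input = 127.6 + 283 = 410.6 W.
Radiated: εσ·A_surf·T⁴ with A_surf = 2πrL = 3.771 m².
T⁴ = 410.6/(0.49·5.67×10⁻⁸·3.771) = 3.919×10⁹ K⁴.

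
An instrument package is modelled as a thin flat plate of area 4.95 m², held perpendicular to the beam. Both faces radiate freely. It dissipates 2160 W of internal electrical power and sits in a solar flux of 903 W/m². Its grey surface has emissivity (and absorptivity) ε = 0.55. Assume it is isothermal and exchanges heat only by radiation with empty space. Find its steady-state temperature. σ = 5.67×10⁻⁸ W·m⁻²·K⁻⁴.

At steady state, absorbed solar power + internal power = radiated power.
Absorbed: α·S·A_cross = 0.55·903·4.950 = 2458 W (cross-section A).
Total input = 2458 + 2160 = 4618 W.
Radiated: εσ·A_surf·T⁴ with A_surf = 2A = 9.900 m².
T⁴ = 4618/(0.55·5.67×10⁻⁸·9.900) = 1.496×10¹⁰ K⁴.

T ≈ 350 K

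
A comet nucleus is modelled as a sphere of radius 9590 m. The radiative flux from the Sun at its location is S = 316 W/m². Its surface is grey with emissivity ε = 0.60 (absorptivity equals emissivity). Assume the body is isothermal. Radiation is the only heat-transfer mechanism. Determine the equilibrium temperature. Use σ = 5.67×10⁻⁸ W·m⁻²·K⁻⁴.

At equilibrium, absorbed power = emitted power.
Absorbing cross-section = πr² = 2.889×10⁸ m²; emitting surface = 4πr² = 1.156×10⁹ m² (ratio 4).
εS·A_cross = εσ·A_surf·T⁴  ⇒  T⁴ = S/(4σ)   (ε cancels).
T⁴ = 316/(4·5.67×10⁻⁸) = 1.393×10⁹ K⁴.
T = (1.393×10⁹)^(1/4).

T ≈ 193 K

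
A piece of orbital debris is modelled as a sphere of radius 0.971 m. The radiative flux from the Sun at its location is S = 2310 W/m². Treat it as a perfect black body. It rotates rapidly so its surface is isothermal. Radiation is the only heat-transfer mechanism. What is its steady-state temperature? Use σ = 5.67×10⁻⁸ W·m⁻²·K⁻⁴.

At equilibrium, absorbed power = emitted power.
Absorbing cross-section = πr² = 2.962 m²; emitting surface = 4πr² = 11.85 m² (ratio 4).
S·A_cross = εσ·A_surf·T⁴  ⇒  T⁴ = S/(4σ).
T⁴ = 1.00·2310/(4·5.67×10⁻⁸) = 1.019×10¹⁰ K⁴.
T = (1.019×10¹⁰)^(1/4).

T ≈ 318 K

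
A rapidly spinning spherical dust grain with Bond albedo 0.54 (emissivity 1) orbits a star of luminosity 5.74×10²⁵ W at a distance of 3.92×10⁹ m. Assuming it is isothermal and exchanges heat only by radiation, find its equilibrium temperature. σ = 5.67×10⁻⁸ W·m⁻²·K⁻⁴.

T ≈ 881 K

First find the stellar flux at distance d: S = L/(4πd²) = 5.74×10²⁵/(4π·(3.92×10⁹)²) = 2.973×10⁵ W/m².
For an isothermal sphere, absorbed (1−a)S·πr² = emitted σ·4πr²·T⁴, so T⁴ = (1−a)S/(4σ).
T⁴ = 0.460·2.973×10⁵/(4·5.67×10⁻⁸) = 6.029×10¹¹ K⁴.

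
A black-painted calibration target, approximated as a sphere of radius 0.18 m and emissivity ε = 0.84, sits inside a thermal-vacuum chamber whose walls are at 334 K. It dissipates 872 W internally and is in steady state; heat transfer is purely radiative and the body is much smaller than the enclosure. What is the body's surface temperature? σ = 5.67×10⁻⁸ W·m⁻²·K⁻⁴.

T ≈ 489 K

For a small grey body in a large enclosure, net radiated power = εσA(T⁴ − T_w⁴).
Steady state: P = εσA(T⁴ − T_w⁴) with A = 4πr² = 0.4072 m².
T⁴ = P/(εσA) + T_w⁴ = 872/(0.84·5.67×10⁻⁸·0.4072) + (334)⁴
    = 4.497×10¹⁰ + 1.244×10¹⁰ = 5.741×10¹⁰ K⁴.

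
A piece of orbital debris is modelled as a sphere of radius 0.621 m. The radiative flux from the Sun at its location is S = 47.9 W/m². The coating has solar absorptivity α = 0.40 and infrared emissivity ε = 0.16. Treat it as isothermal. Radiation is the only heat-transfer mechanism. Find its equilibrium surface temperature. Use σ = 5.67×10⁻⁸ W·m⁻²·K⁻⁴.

At equilibrium, absorbed power = emitted power.
Absorbing cross-section = πr² = 1.212 m²; emitting surface = 4πr² = 4.846 m² (ratio 4).
αS·A_cross = εσ·A_surf·T⁴  ⇒  T⁴ = αS/(ε·4σ).
T⁴ = 0.400·47.9/(0.16·4·5.67×10⁻⁸) = 5.280×10⁸ K⁴.
T = (5.280×10⁸)^(1/4).

T ≈ 152 K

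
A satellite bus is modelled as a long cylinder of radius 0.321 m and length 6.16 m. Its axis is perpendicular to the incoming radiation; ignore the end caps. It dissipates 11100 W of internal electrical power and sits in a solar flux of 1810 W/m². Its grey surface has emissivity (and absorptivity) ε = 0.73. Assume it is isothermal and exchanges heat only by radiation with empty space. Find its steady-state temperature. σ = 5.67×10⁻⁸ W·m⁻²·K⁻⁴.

T ≈ 422 K

At steady state, absorbed solar power + internal power = radiated power.
Absorbed: α·S·A_cross = 0.73·1810·3.955 = 5225 W (cross-section 2rL).
Total input = 5225 + 11100 = 16330 W.
Radiated: εσ·A_surf·T⁴ with A_surf = 2πrL = 12.42 m².
T⁴ = 16330/(0.73·5.67×10⁻⁸·12.42) = 3.175×10¹⁰ K⁴.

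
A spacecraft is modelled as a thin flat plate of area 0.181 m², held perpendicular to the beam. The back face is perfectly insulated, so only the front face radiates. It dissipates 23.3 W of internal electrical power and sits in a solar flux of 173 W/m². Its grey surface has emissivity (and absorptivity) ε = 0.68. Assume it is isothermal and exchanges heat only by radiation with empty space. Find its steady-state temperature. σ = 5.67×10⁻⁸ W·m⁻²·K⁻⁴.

T ≈ 283 K

At steady state, absorbed solar power + internal power = radiated power.
Absorbed: α·S·A_cross = 0.68·173·0.1810 = 21.29 W (cross-section A).
Total input = 21.29 + 23.3 = 44.59 W.
Radiated: εσ·A_surf·T⁴ with A_surf = A = 0.1810 m².
T⁴ = 44.59/(0.68·5.67×10⁻⁸·0.1810) = 6.390×10⁹ K⁴.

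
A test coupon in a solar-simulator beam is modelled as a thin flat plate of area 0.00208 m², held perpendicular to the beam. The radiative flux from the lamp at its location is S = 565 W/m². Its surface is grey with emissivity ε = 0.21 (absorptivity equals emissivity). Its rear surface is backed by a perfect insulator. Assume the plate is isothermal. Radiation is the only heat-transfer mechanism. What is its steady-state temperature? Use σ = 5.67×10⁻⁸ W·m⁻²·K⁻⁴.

At equilibrium, absorbed power = emitted power.
Absorbing cross-section = A = 0.002080 m²; emitting surface = A = 0.002080 m² (ratio 1).
εS·A_cross = εσ·A_surf·T⁴  ⇒  T⁴ = S/(1σ)   (ε cancels).
T⁴ = 565/(1·5.67×10⁻⁸) = 9.965×10⁹ K⁴.
T = (9.965×10⁹)^(1/4).

T ≈ 316 K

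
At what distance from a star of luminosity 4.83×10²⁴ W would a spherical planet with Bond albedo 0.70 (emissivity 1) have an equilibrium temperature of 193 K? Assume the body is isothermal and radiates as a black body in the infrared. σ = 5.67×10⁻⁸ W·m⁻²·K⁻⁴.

d ≈ 1.91×10¹⁰ m

For an isothermal black-emitting sphere, (1−a)S·πr² = σ·4πr²·T⁴ ⇒ S = 4σT⁴/(1−a).
S = 4·5.67×10⁻⁸·(193)⁴/0.300 = 1049 W/m².
Flux falls as S = L/(4πd²), so d = √(L/(4πS)) = √(4.83×10²⁴/(4π·1049)).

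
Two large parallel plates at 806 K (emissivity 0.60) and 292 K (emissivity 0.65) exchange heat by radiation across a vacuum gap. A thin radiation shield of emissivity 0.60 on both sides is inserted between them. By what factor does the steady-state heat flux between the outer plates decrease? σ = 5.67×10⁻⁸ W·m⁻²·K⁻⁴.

factor ≈ 2.06

Without shield: q₀ = σΔ(T⁴)/(1/ε₁+1/ε₂−1) with denominator 2.205.
With shield the two gaps are in series; the resistances add: (1/ε₁+1/ε_s−1)+(1/ε_s+1/ε₂−1) = 2.333+2.205 = 4.538.
Heat-flux ratio q₀/q = 4.538/2.205.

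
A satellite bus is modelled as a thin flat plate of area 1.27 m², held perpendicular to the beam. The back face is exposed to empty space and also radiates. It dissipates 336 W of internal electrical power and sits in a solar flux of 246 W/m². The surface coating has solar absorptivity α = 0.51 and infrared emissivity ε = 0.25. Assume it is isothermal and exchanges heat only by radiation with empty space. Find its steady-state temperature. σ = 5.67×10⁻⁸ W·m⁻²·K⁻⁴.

T ≈ 342 K

At steady state, absorbed solar power + internal power = radiated power.
Absorbed: α·S·A_cross = 0.51·246·1.270 = 159.3 W (cross-section A).
Total input = 159.3 + 336 = 495.3 W.
Radiated: εσ·A_surf·T⁴ with A_surf = 2A = 2.540 m².
T⁴ = 495.3/(0.25·5.67×10⁻⁸·2.540) = 1.376×10¹⁰ K⁴.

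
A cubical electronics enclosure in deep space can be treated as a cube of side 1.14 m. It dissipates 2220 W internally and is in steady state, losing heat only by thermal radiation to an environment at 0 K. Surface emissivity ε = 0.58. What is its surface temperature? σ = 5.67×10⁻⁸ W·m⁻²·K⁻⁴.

Steady state: internal power = radiated power, P = εσA T⁴.
Radiating area A = 6L² = 7.798 m².
T⁴ = P/(εσA) = 2220/(0.58·5.67×10⁻⁸·7.798) = 8.657×10⁹ K⁴.
T = (8.657×10⁹)^(1/4).

T ≈ 305 K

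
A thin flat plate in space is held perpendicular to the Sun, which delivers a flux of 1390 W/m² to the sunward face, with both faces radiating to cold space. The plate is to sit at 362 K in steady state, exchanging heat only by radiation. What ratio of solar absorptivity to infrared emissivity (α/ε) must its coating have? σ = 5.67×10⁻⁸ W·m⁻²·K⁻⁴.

Balance: αS·A = εσ·2A·T⁴ ⇒ α/ε = 2σT⁴/S.
α/ε = 2·5.67×10⁻⁸·(362)⁴/1390 = 2·5.67×10⁻⁸·1.717×10¹⁰/1390.

α/ε ≈ 1.40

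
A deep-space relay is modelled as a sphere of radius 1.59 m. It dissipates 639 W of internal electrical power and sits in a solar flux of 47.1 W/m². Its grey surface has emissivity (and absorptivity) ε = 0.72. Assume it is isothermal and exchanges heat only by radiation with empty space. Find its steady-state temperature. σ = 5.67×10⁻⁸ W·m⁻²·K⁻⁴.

At steady state, absorbed solar power + internal power = radiated power.
Absorbed: α·S·A_cross = 0.72·47.1·7.942 = 269.3 W (cross-section πr²).
Total input = 269.3 + 639 = 908.3 W.
Radiated: εσ·A_surf·T⁴ with A_surf = 4πr² = 31.77 m².
T⁴ = 908.3/(0.72·5.67×10⁻⁸·31.77) = 7.004×10⁸ K⁴.

T ≈ 163 K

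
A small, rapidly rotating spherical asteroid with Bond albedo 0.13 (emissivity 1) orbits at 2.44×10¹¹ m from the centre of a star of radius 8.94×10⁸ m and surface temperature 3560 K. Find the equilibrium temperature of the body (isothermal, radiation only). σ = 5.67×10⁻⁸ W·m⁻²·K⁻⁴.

The star's surface emits σT_*⁴; at distance d the flux is S = σT_*⁴(R_*/d)².
S = 5.67×10⁻⁸·(3560)⁴·(8.94×10⁸/2.44×10¹¹)² = 122.3 W/m².
For an isothermal sphere T⁴ = (1−a)S/(4σ) = 4.690×10⁸ K⁴.

T ≈ 147 K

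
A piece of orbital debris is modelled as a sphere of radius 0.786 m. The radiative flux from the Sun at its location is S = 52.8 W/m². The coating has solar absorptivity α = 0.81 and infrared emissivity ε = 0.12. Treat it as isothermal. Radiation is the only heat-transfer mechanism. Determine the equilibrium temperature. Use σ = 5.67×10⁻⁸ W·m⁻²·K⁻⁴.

At equilibrium, absorbed power = emitted power.
Absorbing cross-section = πr² = 1.941 m²; emitting surface = 4πr² = 7.763 m² (ratio 4).
αS·A_cross = εσ·A_surf·T⁴  ⇒  T⁴ = αS/(ε·4σ).
T⁴ = 0.810·52.8/(0.12·4·5.67×10⁻⁸) = 1.571×10⁹ K⁴.
T = (1.571×10⁹)^(1/4).

T ≈ 199 K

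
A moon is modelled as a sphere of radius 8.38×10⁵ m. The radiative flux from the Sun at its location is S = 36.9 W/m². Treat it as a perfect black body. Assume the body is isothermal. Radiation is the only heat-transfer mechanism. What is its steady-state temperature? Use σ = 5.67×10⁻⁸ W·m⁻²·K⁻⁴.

At equilibrium, absorbed power = emitted power.
Absorbing cross-section = πr² = 2.206×10¹² m²; emitting surface = 4πr² = 8.825×10¹² m² (ratio 4).
S·A_cross = εσ·A_surf·T⁴  ⇒  T⁴ = S/(4σ).
T⁴ = 1.00·36.9/(4·5.67×10⁻⁸) = 1.627×10⁸ K⁴.
T = (1.627×10⁸)^(1/4).

T ≈ 113 K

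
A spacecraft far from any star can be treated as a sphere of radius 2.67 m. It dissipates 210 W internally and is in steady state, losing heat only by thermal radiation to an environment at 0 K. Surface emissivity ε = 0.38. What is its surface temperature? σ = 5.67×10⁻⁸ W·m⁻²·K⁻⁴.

T ≈ 102 K

Steady state: internal power = radiated power, P = εσA T⁴.
Radiating area A = 4πr² = 89.58 m².
T⁴ = P/(εσA) = 210/(0.38·5.67×10⁻⁸·89.58) = 1.088×10⁸ K⁴.
T = (1.088×10⁸)^(1/4).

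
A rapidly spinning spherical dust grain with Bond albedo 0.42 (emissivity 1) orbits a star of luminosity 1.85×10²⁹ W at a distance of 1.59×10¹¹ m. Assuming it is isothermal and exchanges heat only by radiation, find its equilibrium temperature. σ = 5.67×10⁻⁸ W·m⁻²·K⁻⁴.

First find the stellar flux at distance d: S = L/(4πd²) = 1.85×10²⁹/(4π·(1.59×10¹¹)²) = 5.823×10⁵ W/m².
For an isothermal sphere, absorbed (1−a)S·πr² = emitted σ·4πr²·T⁴, so T⁴ = (1−a)S/(4σ).
T⁴ = 0.580·5.823×10⁵/(4·5.67×10⁻⁸) = 1.489×10¹² K⁴.

T ≈ 1100 K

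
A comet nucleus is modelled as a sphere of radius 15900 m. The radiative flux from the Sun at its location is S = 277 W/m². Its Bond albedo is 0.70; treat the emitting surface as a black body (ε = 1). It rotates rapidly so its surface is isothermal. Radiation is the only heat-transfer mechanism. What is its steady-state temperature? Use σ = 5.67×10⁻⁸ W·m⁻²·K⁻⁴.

T ≈ 138 K

At equilibrium, absorbed power = emitted power.
Absorbing cross-section = πr² = 7.942×10⁸ m²; emitting surface = 4πr² = 3.177×10⁹ m² (ratio 4).
(1−a)S·A_cross = εσ·A_surf·T⁴  ⇒  T⁴ = (1−a)S/(4σ).
T⁴ = 0.300·277/(4·5.67×10⁻⁸) = 3.664×10⁸ K⁴.
T = (3.664×10⁸)^(1/4).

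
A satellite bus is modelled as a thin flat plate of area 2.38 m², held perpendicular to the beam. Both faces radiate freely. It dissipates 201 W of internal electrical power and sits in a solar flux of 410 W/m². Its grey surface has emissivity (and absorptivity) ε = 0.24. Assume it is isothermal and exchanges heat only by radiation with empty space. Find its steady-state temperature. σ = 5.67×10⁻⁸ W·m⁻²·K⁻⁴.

At steady state, absorbed solar power + internal power = radiated power.
Absorbed: α·S·A_cross = 0.24·410·2.380 = 234.2 W (cross-section A).
Total input = 234.2 + 201 = 435.2 W.
Radiated: εσ·A_surf·T⁴ with A_surf = 2A = 4.760 m².
T⁴ = 435.2/(0.24·5.67×10⁻⁸·4.760) = 6.719×10⁹ K⁴.

T ≈ 286 K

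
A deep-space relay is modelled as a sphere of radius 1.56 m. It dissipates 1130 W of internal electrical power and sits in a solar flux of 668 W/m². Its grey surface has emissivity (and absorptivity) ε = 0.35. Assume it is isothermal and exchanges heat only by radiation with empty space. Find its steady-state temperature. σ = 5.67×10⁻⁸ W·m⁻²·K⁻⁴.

T ≈ 263 K

At steady state, absorbed solar power + internal power = radiated power.
Absorbed: α·S·A_cross = 0.35·668·7.645 = 1787 W (cross-section πr²).
Total input = 1787 + 1130 = 2917 W.
Radiated: εσ·A_surf·T⁴ with A_surf = 4πr² = 30.58 m².
T⁴ = 2917/(0.35·5.67×10⁻⁸·30.58) = 4.807×10⁹ K⁴.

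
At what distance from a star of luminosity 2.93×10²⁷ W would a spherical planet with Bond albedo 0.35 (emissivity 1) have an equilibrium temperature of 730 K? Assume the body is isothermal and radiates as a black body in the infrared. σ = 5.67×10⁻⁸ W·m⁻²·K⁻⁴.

For an isothermal black-emitting sphere, (1−a)S·πr² = σ·4πr²·T⁴ ⇒ S = 4σT⁴/(1−a).
S = 4·5.67×10⁻⁸·(730)⁴/0.650 = 99090 W/m².
Flux falls as S = L/(4πd²), so d = √(L/(4πS)) = √(2.93×10²⁷/(4π·99090)).

d ≈ 4.85×10¹⁰ m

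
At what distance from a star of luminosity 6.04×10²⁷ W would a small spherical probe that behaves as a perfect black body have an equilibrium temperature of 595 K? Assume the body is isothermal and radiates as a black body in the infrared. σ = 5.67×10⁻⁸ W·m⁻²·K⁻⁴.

For an isothermal black-emitting sphere, (1−a)S·πr² = σ·4πr²·T⁴ ⇒ S = 4σT⁴/(1−a).
S = 4·5.67×10⁻⁸·(595)⁴/1.00 = 28430 W/m².
Flux falls as S = L/(4πd²), so d = √(L/(4πS)) = √(6.04×10²⁷/(4π·28430)).

d ≈ 1.30×10¹¹ m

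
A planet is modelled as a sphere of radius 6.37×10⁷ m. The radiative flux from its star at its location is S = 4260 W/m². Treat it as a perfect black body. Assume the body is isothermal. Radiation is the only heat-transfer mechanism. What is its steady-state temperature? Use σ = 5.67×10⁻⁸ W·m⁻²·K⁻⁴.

At equilibrium, absorbed power = emitted power.
Absorbing cross-section = πr² = 1.275×10¹⁶ m²; emitting surface = 4πr² = 5.099×10¹⁶ m² (ratio 4).
S·A_cross = εσ·A_surf·T⁴  ⇒  T⁴ = S/(4σ).
T⁴ = 1.00·4260/(4·5.67×10⁻⁸) = 1.878×10¹⁰ K⁴.
T = (1.878×10¹⁰)^(1/4).

T ≈ 370 K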